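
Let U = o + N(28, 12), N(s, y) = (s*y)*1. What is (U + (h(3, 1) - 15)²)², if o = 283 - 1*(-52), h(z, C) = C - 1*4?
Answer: 990025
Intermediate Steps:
h(z, C) = -4 + C (h(z, C) = C - 4 = -4 + C)
o = 335 (o = 283 + 52 = 335)
N(s, y) = s*y
U = 671 (U = 335 + 28*12 = 335 + 336 = 671)
(U + (h(3, 1) - 15)²)² = (671 + ((-4 + 1) - 15)²)² = (671 + (-3 - 15)²)² = (671 + (-18)²)² = (671 + 324)² = 995² = 990025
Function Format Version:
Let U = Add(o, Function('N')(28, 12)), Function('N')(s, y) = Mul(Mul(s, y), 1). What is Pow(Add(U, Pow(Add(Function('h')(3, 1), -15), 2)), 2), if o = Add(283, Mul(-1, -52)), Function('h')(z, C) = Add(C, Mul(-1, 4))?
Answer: 990025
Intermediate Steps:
Function('h')(z, C) = Add(-4, C) (Function('h')(z, C) = Add(C, -4) = Add(-4, C))
o = 335 (o = Add(283, 52) = 335)
Function('N')(s, y) = Mul(s, y)
U = 671 (U = Add(335, Mul(28, 12)) = Add(335, 336) = 671)
Pow(Add(U, Pow(Add(Function('h')(3, 1), -15), 2)), 2) = Pow(Add(671, Pow(Add(Add(-4, 1), -15), 2)), 2) = Pow(Add(671, Pow(Add(-3, -15), 2)), 2) = Pow(Add(671, Pow(-18, 2)), 2) = Pow(Add(671, 324), 2) = Pow(995, 2) = 990025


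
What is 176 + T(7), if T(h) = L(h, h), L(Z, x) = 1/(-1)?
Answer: 175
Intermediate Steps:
L(Z, x) = -1
T(h) = -1
176 + T(7) = 176 - 1 = 175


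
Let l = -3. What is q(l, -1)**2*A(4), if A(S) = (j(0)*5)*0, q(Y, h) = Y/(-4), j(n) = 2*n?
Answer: 0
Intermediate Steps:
q(Y, h) = -Y/4 (q(Y, h) = Y*(-1/4) = -Y/4)
A(S) = 0 (A(S) = ((2*0)*5)*0 = (0*5)*0 = 0*0 = 0)
q(l, -1)**2*A(4) = (-1/4*(-3))**2*0 = (3/4)**2*0 = (9/16)*0 = 0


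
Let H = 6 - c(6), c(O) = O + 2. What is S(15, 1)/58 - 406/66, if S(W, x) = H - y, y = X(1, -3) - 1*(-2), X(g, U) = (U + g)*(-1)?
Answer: -5986/957 ≈ -6.2550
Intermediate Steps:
c(O) = 2 + O
X(g, U) = -U - g
y = 4 (y = (-1*(-3) - 1*1) - 1*(-2) = (3 - 1) + 2 = 2 + 2 = 4)
H = -2 (H = 6 - (2 + 6) = 6 - 1*8 = 6 - 8 = -2)
S(W, x) = -6 (S(W, x) = -2 - 1*4 = -2 - 4 = -6)
S(15, 1)/58 - 406/66 = -6/58 - 406/66 = -6*1/58 - 406*1/66 = -3/29 - 203/33 = -5986/957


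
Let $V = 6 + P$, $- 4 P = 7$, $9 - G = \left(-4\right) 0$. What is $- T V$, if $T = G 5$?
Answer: $- \frac{765}{4} \approx -191.25$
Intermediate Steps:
$G = 9$ ($G = 9 - \left(-4\right) 0 = 9 - 0 = 9 + 0 = 9$)
$P = - \frac{7}{4}$ ($P = \left(- \frac{1}{4}\right) 7 = - \frac{7}{4} \approx -1.75$)
$T = 45$ ($T = 9 \cdot 5 = 45$)
$V = \frac{17}{4}$ ($V = 6 - \frac{7}{4} = \frac{17}{4} \approx 4.25$)
$- T V = \left(-1\right) 45 \cdot \frac{17}{4} = \left(-45\right) \frac{17}{4} = - \frac{765}{4}$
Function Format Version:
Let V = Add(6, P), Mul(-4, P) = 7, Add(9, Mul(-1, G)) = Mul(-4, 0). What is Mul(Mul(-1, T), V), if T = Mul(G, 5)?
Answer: Rational(-765, 4) ≈ -191.25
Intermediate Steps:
G = 9 (G = Add(9, Mul(-1, Mul(-4, 0))) = Add(9, Mul(-1, 0)) = Add(9, 0) = 9)
P = Rational(-7, 4) (P = Mul(Rational(-1, 4), 7) = Rational(-7, 4) ≈ -1.7500)
T = 45 (T = Mul(9, 5) = 45)
V = Rational(17, 4) (V = Add(6, Rational(-7, 4)) = Rational(17, 4) ≈ 4.2500)
Mul(Mul(-1, T), V) = Mul(Mul(-1, 45), Rational(17, 4)) = Mul(-45, Rational(17, 4)) = Rational(-765, 4)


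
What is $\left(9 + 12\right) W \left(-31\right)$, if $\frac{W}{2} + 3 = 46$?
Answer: $-55986$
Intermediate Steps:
$W = 86$ ($W = -6 + 2 \cdot 46 = -6 + 92 = 86$)
$\left(9 + 12\right) W \left(-31\right) = \left(9 + 12\right) 86 \left(-31\right) = 21 \cdot 86 \left(-31\right) = 1806 \left(-31\right) = -55986$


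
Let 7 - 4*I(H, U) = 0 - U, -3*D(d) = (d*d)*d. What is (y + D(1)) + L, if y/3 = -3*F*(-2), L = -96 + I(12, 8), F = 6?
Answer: 185/12 ≈ 15.417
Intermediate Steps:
D(d) = -d³/3 (D(d) = -d*d*d/3 = -d²*d/3 = -d³/3)
I(H, U) = 7/4 + U/4 (I(H, U) = 7/4 - (0 - U)/4 = 7/4 - (-1)*U/4 = 7/4 + U/4)
L = -369/4 (L = -96 + (7/4 + (¼)*8) = -96 + (7/4 + 2) = -96 + 15/4 = -369/4 ≈ -92.250)
y = 108 (y = 3*(-3*6*(-2)) = 3*(-18*(-2)) = 3*36 = 108)
(y + D(1)) + L = (108 - ⅓*1³) - 369/4 = (108 - ⅓*1) - 369/4 = (108 - ⅓) - 369/4 = 323/3 - 369/4 = 185/12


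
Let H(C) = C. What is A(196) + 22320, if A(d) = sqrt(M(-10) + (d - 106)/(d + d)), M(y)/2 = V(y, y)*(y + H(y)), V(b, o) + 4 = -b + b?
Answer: 22320 + sqrt(31405)/14 ≈ 22333.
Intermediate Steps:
V(b, o) = -4 (V(b, o) = -4 + (-b + b) = -4 + 0 = -4)
M(y) = -16*y (M(y) = 2*(-4*(y + y)) = 2*(-8*y) = -16*y)
A(d) = sqrt(160 + (-106 + d)/(2*d)) (A(d) = sqrt(-16*(-10) + (d - 106)/(d + d)) = sqrt(160 + (-106 + d)/((2*d))) = sqrt(160 + (-106 + d)*(1/(2*d))) = sqrt(160 + (-106 + d)/(2*d)))
A(196) + 22320 = sqrt(642 - 212/196)/2 + 22320 = sqrt(642 - 212*1/196)/2 + 22320 = sqrt(642 - 53/49)/2 + 22320 = sqrt(31405/49)/2 + 22320 = (sqrt(31405)/7)/2 + 22320 = sqrt(31405)/14 + 22320 = 22320 + sqrt(31405)/14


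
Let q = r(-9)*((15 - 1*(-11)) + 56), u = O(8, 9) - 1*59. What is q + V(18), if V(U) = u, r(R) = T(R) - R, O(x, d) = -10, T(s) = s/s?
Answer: 751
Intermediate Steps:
T(s) = 1
r(R) = 1 - R
u = -69 (u = -10 - 1*59 = -10 - 59 = -69)
V(U) = -69
q = 820 (q = (1 - 1*(-9))*((15 - 1*(-11)) + 56) = (1 + 9)*((15 + 11) + 56) = 10*(26 + 56) = 10*82 = 820)
q + V(18) = 820 - 69 = 751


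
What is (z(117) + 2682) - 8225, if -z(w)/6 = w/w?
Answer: -5549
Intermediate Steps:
z(w) = -6 (z(w) = -6*w/w = -6*1 = -6)
(z(117) + 2682) - 8225 = (-6 + 2682) - 8225 = 2676 - 8225 = -5549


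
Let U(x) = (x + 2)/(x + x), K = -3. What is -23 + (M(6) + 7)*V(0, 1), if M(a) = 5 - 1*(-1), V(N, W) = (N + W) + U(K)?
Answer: -47/6 ≈ -7.8333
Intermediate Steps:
U(x) = (2 + x)/(2*x) (U(x) = (2 + x)/((2*x)) = (2 + x)*(1/(2*x)) = (2 + x)/(2*x))
V(N, W) = ⅙ + N + W (V(N, W) = (N + W) + (½)*(2 - 3)/(-3) = (N + W) + (½)*(-⅓)*(-1) = (N + W) + ⅙ = ⅙ + N + W)
M(a) = 6 (M(a) = 5 + 1 = 6)
-23 + (M(6) + 7)*V(0, 1) = -23 + (6 + 7)*(⅙ + 0 + 1) = -23 + 13*(7/6) = -23 + 91/6 = -47/6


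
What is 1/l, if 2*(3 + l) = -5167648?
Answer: -1/2583827 ≈ -3.8702e-7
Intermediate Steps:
l = -2583827 (l = -3 + (½)*(-5167648) = -3 - 2583824 = -2583827)
1/l = 1/(-2583827) = -1/2583827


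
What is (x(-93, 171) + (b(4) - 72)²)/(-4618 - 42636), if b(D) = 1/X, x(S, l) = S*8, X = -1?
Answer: -4585/47254 ≈ -0.097029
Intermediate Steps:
x(S, l) = 8*S
b(D) = -1 (b(D) = 1/(-1) = -1)
(x(-93, 171) + (b(4) - 72)²)/(-4618 - 42636) = (8*(-93) + (-1 - 72)²)/(-4618 - 42636) = (-744 + (-73)²)/(-47254) = (-744 + 5329)*(-1/47254) = 4585*(-1/47254) = -4585/47254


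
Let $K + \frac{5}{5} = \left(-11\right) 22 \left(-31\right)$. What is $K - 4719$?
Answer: $2782$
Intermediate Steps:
$K = 7501$ ($K = -1 + \left(-11\right) 22 \left(-31\right) = -1 - -7502 = -1 + 7502 = 7501$)
$K - 4719 = 7501 - 4719 = 2782$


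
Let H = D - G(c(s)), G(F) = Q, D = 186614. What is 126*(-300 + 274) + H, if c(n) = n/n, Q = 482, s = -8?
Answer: 182856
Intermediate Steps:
c(n) = 1
G(F) = 482
H = 186132 (H = 186614 - 1*482 = 186614 - 482 = 186132)
126*(-300 + 274) + H = 126*(-300 + 274) + 186132 = 126*(-26) + 186132 = -3276 + 186132 = 182856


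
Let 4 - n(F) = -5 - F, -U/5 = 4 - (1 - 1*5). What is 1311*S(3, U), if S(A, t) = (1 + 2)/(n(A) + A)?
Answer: 1311/5 ≈ 262.20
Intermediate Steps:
U = -40 (U = -5*(4 - (1 - 1*5)) = -5*(4 - (1 - 5)) = -5*(4 - 1*(-4)) = -5*(4 + 4) = -5*8 = -40)
n(F) = 9 + F (n(F) = 4 - (-5 - F) = 4 + (5 + F) = 9 + F)
S(A, t) = 3/(9 + 2*A) (S(A, t) = (1 + 2)/((9 + A) + A) = 3/(9 + 2*A))
1311*S(3, U) = 1311*(3/(9 + 2*3)) = 1311*(3/(9 + 6)) = 1311*(3/15) = 1311*(3*(1/15)) = 1311*(1/5) = 1311/5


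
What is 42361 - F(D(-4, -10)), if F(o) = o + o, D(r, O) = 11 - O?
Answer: 42319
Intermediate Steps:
F(o) = 2*o
42361 - F(D(-4, -10)) = 42361 - 2*(11 - 1*(-10)) = 42361 - 2*(11 + 10) = 42361 - 2*21 = 42361 - 1*42 = 42361 - 42 = 42319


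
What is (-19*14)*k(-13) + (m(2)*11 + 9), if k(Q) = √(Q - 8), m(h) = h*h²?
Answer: 97 - 266*I*√21 ≈ 97.0 - 1219.0*I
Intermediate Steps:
m(h) = h³
k(Q) = √(-8 + Q)
(-19*14)*k(-13) + (m(2)*11 + 9) = (-19*14)*√(-8 - 13) + (2³*11 + 9) = -266*I*√21 + (8*11 + 9) = -266*I*√21 + (88 + 9) = -266*I*√21 + 97 = 97 - 266*I*√21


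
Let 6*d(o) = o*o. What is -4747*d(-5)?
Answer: -118675/6 ≈ -19779.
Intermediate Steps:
d(o) = o²/6 (d(o) = (o*o)/6 = o²/6)
-4747*d(-5) = -4747*(-5)²/6 = -4747*25/6 = -118675/6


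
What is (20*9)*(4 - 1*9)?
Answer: -900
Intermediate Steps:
(20*9)*(4 - 1*9) = 180*(4 - 9) = 180*(-5) = -900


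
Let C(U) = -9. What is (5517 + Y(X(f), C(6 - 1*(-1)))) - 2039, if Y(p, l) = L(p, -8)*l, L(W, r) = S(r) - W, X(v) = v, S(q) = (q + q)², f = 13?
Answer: 1291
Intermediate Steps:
S(q) = 4*q² (S(q) = (2*q)² = 4*q²)
L(W, r) = -W + 4*r² (L(W, r) = 4*r² - W = -W + 4*r²)
Y(p, l) = l*(256 - p) (Y(p, l) = (-p + 4*(-8)²)*l = (-p + 4*64)*l = (-p + 256)*l = (256 - p)*l = l*(256 - p))
(5517 + Y(X(f), C(6 - 1*(-1)))) - 2039 = (5517 - 9*(256 - 1*13)) - 2039 = (5517 - 9*(256 - 13)) - 2039 = (5517 - 9*243) - 2039 = (5517 - 2187) - 2039 = 3330 - 2039 = 1291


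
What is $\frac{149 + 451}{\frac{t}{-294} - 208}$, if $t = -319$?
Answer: $- \frac{176400}{60833} \approx -2.8997$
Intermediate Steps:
$\frac{149 + 451}{\frac{t}{-294} - 208} = \frac{149 + 451}{- \frac{319}{-294} - 208} = \frac{600}{\left(-319\right) \left(- \frac{1}{294}\right) - 208} = \frac{600}{\frac{319}{294} - 208} = \frac{600}{- \frac{60833}{294}} = 600 \left(- \frac{294}{60833}\right) = - \frac{176400}{60833}$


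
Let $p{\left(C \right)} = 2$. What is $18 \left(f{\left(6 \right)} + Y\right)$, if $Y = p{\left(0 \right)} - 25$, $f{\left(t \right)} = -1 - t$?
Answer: $-540$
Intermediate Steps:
$Y = -23$ ($Y = 2 - 25 = -23$)
$18 \left(f{\left(6 \right)} + Y\right) = 18 \left(\left(-1 - 6\right) - 23\right) = 18 \left(-7 - 23\right) = 18 \left(-30\right) = -540$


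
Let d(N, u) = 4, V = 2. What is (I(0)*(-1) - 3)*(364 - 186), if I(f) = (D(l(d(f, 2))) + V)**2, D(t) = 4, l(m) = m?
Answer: -6942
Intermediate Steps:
I(f) = 36 (I(f) = (4 + 2)**2 = 6**2 = 36)
(I(0)*(-1) - 3)*(364 - 186) = (36*(-1) - 3)*(364 - 186) = (-36 - 3)*178 = -39*178 = -6942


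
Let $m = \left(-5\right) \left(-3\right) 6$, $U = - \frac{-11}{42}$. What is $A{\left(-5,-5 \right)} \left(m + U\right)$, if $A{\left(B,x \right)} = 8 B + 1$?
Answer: $- \frac{49283}{14} \approx -3520.2$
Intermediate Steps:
$A{\left(B,x \right)} = 1 + 8 B$
$U = \frac{11}{42}$ ($U = - \frac{-11}{42} = \left(-1\right) \left(- \frac{11}{42}\right) = \frac{11}{42} \approx 0.2619$)
$m = 90$ ($m = 15 \cdot 6 = 90$)
$A{\left(-5,-5 \right)} \left(m + U\right) = \left(1 + 8 \left(-5\right)\right) \left(90 + \frac{11}{42}\right) = \left(1 - 40\right) \frac{3791}{42} = \left(-39\right) \frac{3791}{42} = - \frac{49283}{14}$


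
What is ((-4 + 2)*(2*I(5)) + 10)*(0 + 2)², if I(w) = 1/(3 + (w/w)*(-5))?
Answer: 48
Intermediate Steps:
I(w) = -½ (I(w) = 1/(3 + 1*(-5)) = 1/(3 - 5) = 1/(-2) = -½)
((-4 + 2)*(2*I(5)) + 10)*(0 + 2)² = ((-4 + 2)*(2*(-½)) + 10)*(0 + 2)² = (-2*(-1) + 10)*2² = (2 + 10)*4 = 12*4 = 48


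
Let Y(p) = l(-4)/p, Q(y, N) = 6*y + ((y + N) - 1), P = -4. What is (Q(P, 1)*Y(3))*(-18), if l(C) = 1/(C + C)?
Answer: -21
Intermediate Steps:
l(C) = 1/(2*C)
Q(y, N) = -1 + N + 7*y (Q(y, N) = 6*y + ((N + y) - 1) = 6*y + (-1 + N + y) = -1 + N + 7*y)
Y(p) = -1/(8*p) (Y(p) = ((1/2)/(-4))/p = ((1/2)*(-1/4))/p = -1/(8*p))
(Q(P, 1)*Y(3))*(-18) = ((-1 + 1 + 7*(-4))*(-1/8/3))*(-18) = ((-1 + 1 - 28)*(-1/8*1/3))*(-18) = -28*(-1/24)*(-18) = (7/6)*(-18) = -21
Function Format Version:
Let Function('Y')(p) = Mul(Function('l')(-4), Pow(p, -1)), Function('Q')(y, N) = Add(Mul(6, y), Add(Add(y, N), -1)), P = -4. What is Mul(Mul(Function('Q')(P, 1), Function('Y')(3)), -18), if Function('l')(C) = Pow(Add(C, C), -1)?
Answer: -21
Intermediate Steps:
Function('l')(C) = Mul(Rational(1, 2), Pow(C, -1)) (Function('l')(C) = Pow(Mul(2, C), -1) = Mul(Rational(1, 2), Pow(C, -1)))
Function('Q')(y, N) = Add(-1, N, Mul(7, y)) (Function('Q')(y, N) = Add(Mul(6, y), Add(Add(N, y), -1)) = Add(Mul(6, y), Add(-1, N, y)) = Add(-1, N, Mul(7, y)))
Function('Y')(p) = Mul(Rational(-1, 8), Pow(p, -1)) (Function('Y')(p) = Mul(Mul(Rational(1, 2), Pow(-4, -1)), Pow(p, -1)) = Mul(Mul(Rational(1, 2), Rational(-1, 4)), Pow(p, -1)) = Mul(Rational(-1, 8), Pow(p, -1)))
Mul(Mul(Function('Q')(P, 1), Function('Y')(3)), -18) = Mul(Mul(Add(-1, 1, Mul(7, -4)), Mul(Rational(-1, 8), Pow(3, -1))), -18) = Mul(Mul(Add(-1, 1, -28), Mul(Rational(-1, 8), Rational(1, 3))), -18) = Mul(Mul(-28, Rational(-1, 24)), -18) = Mul(Rational(7, 6), -18) = -21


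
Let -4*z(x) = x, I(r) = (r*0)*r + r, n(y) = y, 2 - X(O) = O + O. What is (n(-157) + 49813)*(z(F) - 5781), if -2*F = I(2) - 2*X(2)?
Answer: -287024094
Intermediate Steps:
X(O) = 2 - 2*O (X(O) = 2 - (O + O) = 2 - 2*O)
I(r) = r (I(r) = 0*r + r = 0 + r = r)
F = -3 (F = -(2 - 2*(2 - 2*2))/2 = -(2 - 2*(2 - 4))/2 = -(2 - 2*(-2))/2 = -(2 + 4)/2 = -½*6 = -3)
z(x) = -x/4
(n(-157) + 49813)*(z(F) - 5781) = (-157 + 49813)*(-¼*(-3) - 5781) = 49656*(¾ - 5781) = 49656*(-23121/4) = -287024094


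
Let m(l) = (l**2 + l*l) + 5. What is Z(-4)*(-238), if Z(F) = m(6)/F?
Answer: 9163/2 ≈ 4581.5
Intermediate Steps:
m(l) = 5 + 2*l**2 (m(l) = (l**2 + l**2) + 5 = 2*l**2 + 5 = 5 + 2*l**2)
Z(F) = 77/F (Z(F) = (5 + 2*6**2)/F = (5 + 2*36)/F = (5 + 72)/F = 77/F)
Z(-4)*(-238) = (77/(-4))*(-238) = (77*(-1/4))*(-238) = -77/4*(-238) = 9163/2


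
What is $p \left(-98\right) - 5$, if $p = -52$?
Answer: $5091$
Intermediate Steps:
$p \left(-98\right) - 5 = \left(-52\right) \left(-98\right) - 5 = 5096 - 5 = 5091$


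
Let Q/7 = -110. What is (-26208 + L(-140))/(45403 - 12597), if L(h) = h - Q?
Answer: -12789/16403 ≈ -0.77967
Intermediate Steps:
Q = -770 (Q = 7*(-110) = -770)
L(h) = 770 + h (L(h) = h - 1*(-770) = h + 770 = 770 + h)
(-26208 + L(-140))/(45403 - 12597) = (-26208 + (770 - 140))/(45403 - 12597) = (-26208 + 630)/32806 = -25578*1/32806 = -12789/16403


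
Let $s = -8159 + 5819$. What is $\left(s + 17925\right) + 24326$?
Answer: $39911$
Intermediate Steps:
$s = -2340$
$\left(s + 17925\right) + 24326 = \left(-2340 + 17925\right) + 24326 = 15585 + 24326 = 39911$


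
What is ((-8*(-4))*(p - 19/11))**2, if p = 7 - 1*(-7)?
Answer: 18662400/121 ≈ 1.5423e+5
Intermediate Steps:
p = 14 (p = 7 + 7 = 14)
((-8*(-4))*(p - 19/11))**2 = ((-8*(-4))*(14 - 19/11))**2 = (32*(14 - 19*1/11))**2 = (32*(14 - 19/11))**2 = (32*(135/11))**2 = (4320/11)**2 = 18662400/121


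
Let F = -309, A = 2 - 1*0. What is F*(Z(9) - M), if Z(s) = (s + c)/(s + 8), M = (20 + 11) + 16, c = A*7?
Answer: 239784/17 ≈ 14105.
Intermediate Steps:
A = 2 (A = 2 + 0 = 2)
c = 14 (c = 2*7 = 14)
M = 47 (M = 31 + 16 = 47)
Z(s) = (14 + s)/(8 + s) (Z(s) = (s + 14)/(s + 8) = (14 + s)/(8 + s))
F*(Z(9) - M) = -309*((14 + 9)/(8 + 9) - 1*47) = -309*(23/17 - 47) = -309*(-776/17) = 239784/17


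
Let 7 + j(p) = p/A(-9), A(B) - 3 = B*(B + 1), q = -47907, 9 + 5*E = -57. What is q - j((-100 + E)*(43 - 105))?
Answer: -17997592/375 ≈ -47994.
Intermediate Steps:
E = -66/5 (E = -9/5 + (⅕)*(-57) = -9/5 - 57/5 = -66/5 ≈ -13.200)
A(B) = 3 + B*(1 + B) (A(B) = 3 + B*(B + 1) = 3 + B*(1 + B))
j(p) = -7 + p/75 (j(p) = -7 + p/(3 - 9 + (-9)²) = -7 + p/(3 - 9 + 81) = -7 + p/75)
q - j((-100 + E)*(43 - 105)) = -47907 - (-7 + ((-100 - 66/5)*(43 - 105))/75) = -47907 - (-7 + (-566/5*(-62))/75) = -47907 - (-7 + (1/75)*(35092/5)) = -47907 - (-7 + 35092/375) = -47907 - 1*32467/375 = -47907 - 32467/375 = -17997592/375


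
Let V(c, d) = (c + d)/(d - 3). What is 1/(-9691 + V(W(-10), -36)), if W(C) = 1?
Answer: -39/377914 ≈ -0.00010320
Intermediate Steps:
V(c, d) = (c + d)/(-3 + d)
1/(-9691 + V(W(-10), -36)) = 1/(-9691 + (1 - 36)/(-3 - 36)) = 1/(-9691 - 35/(-39)) = 1/(-9691 - 1/39*(-35)) = 1/(-9691 + 35/39) = 1/(-377914/39) = -39/377914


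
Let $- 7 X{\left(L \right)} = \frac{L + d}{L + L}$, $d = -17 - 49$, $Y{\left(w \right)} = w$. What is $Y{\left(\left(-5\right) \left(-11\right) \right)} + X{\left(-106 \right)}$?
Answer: $\frac{20362}{371} \approx 54.884$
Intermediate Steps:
$d = -66$ ($d = -17 - 49 = -66$)
$X{\left(L \right)} = - \frac{-66 + L}{14 L}$ ($X{\left(L \right)} = - \frac{\left(L - 66\right) \frac{1}{L + L}}{7} = - \frac{\left(-66 + L\right) \frac{1}{2 L}}{7} = - \frac{\frac{1}{2} \frac{1}{L} \left(-66 + L\right)}{7} = - \frac{-66 + L}{14 L}$)
$Y{\left(\left(-5\right) \left(-11\right) \right)} + X{\left(-106 \right)} = \left(-5\right) \left(-11\right) + \frac{66 - -106}{14 \left(-106\right)} = 55 + \frac{1}{14} \left(- \frac{1}{106}\right) \left(66 + 106\right) = 55 + \frac{1}{14} \left(- \frac{1}{106}\right) 172 = 55 - \frac{43}{371} = \frac{20362}{371}$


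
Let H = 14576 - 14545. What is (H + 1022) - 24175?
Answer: -23122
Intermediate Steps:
H = 31
(H + 1022) - 24175 = (31 + 1022) - 24175 = 1053 - 24175 = -23122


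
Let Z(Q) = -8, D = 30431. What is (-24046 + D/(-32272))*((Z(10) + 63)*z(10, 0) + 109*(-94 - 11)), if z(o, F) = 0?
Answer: 8881811482635/32272 ≈ 2.7522e+8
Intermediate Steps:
(-24046 + D/(-32272))*((Z(10) + 63)*z(10, 0) + 109*(-94 - 11)) = (-24046 + 30431/(-32272))*((-8 + 63)*0 + 109*(-94 - 11)) = (-24046 + 30431*(-1/32272))*(55*0 + 109*(-105)) = (-24046 - 30431/32272)*(0 - 11445) = -776042943/32272*(-11445) = 8881811482635/32272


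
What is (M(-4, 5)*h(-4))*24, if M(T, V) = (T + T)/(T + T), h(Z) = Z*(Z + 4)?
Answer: 0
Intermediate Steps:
h(Z) = Z*(4 + Z)
M(T, V) = 1 (M(T, V) = (2*T)/((2*T)) = (2*T)*(1/(2*T)) = 1)
(M(-4, 5)*h(-4))*24 = (1*(-4*(4 - 4)))*24 = (1*(-4*0))*24 = (1*0)*24 = 0*24 = 0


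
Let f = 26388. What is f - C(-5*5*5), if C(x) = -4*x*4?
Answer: 24388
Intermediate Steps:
C(x) = -16*x
f - C(-5*5*5) = 26388 - (-16)*-5*5*5 = 26388 - (-16)*(-25*5) = 26388 - (-16)*(-125) = 26388 - 1*2000 = 26388 - 2000 = 24388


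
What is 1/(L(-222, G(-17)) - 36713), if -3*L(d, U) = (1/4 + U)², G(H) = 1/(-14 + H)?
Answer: -15376/564499331 ≈ -2.7238e-5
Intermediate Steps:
L(d, U) = -(¼ + U)²/3 (L(d, U) = -(1/4 + U)²/3 = -(¼ + U)²/3)
1/(L(-222, G(-17)) - 36713) = 1/(-(1 + 4/(-14 - 17))²/48 - 36713) = 1/(-(1 + 4/(-31))²/48 - 36713) = 1/(-(1 + 4*(-1/31))²/48 - 36713) = 1/(-(1 - 4/31)²/48 - 36713) = 1/(-(27/31)²/48 - 36713) = 1/(-1/48*729/961 - 36713) = 1/(-243/15376 - 36713) = 1/(-564499331/15376) = -15376/564499331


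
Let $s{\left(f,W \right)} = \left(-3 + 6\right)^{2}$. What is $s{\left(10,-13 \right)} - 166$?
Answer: $-157$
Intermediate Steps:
$s{\left(f,W \right)} = 9$ ($s{\left(f,W \right)} = 3^{2} = 9$)
$s{\left(10,-13 \right)} - 166 = 9 - 166 = -157$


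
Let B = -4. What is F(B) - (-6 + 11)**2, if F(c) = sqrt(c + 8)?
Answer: -23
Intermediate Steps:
F(c) = sqrt(8 + c)
F(B) - (-6 + 11)**2 = sqrt(8 - 4) - (-6 + 11)**2 = sqrt(4) - 1*5**2 = 2 - 1*25 = 2 - 25 = -23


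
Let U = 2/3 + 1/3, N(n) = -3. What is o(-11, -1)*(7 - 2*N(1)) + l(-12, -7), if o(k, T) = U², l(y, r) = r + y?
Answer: -6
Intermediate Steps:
U = 1 (U = 2*(⅓) + 1*(⅓) = ⅔ + ⅓ = 1)
o(k, T) = 1 (o(k, T) = 1² = 1)
o(-11, -1)*(7 - 2*N(1)) + l(-12, -7) = 1*(7 - 2*(-3)) + (-7 - 12) = 1*(7 + 6) - 19 = 1*13 - 19 = 13 - 19 = -6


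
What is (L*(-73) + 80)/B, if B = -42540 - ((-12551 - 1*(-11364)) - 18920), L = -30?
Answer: -2270/22433 ≈ -0.10119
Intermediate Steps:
B = -22433 (B = -42540 - ((-12551 + 11364) - 18920) = -42540 - (-1187 - 18920) = -42540 - 1*(-20107) = -42540 + 20107 = -22433)
(L*(-73) + 80)/B = (-30*(-73) + 80)/(-22433) = (2190 + 80)*(-1/22433) = 2270*(-1/22433) = -2270/22433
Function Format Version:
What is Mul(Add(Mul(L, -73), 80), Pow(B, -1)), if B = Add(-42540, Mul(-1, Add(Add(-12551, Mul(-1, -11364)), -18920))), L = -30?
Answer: Rational(-2270, 22433) ≈ -0.10119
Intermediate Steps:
B = -22433 (B = Add(-42540, Mul(-1, Add(Add(-12551, 11364), -18920))) = Add(-42540, Mul(-1, Add(-1187, -18920))) = Add(-42540, Mul(-1, -20107)) = Add(-42540, 20107) = -22433)
Mul(Add(Mul(L, -73), 80), Pow(B, -1)) = Mul(Add(Mul(-30, -73), 80), Pow(-22433, -1)) = Mul(Add(2190, 80), Rational(-1, 22433)) = Mul(2270, Rational(-1, 22433)) = Rational(-2270, 22433)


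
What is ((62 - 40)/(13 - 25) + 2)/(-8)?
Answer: -1/48 ≈ -0.020833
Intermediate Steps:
((62 - 40)/(13 - 25) + 2)/(-8) = -(22/(-12) + 2)/8 = -(22*(-1/12) + 2)/8 = -(-11/6 + 2)/8 = -⅛*⅙ = -1/48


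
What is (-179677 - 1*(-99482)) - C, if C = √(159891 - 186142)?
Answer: -80195 - I*√26251 ≈ -80195.0 - 162.02*I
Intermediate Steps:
C = I*√26251 (C = √(-26251) = I*√26251 ≈ 162.02*I)
(-179677 - 1*(-99482)) - C = (-179677 - 1*(-99482)) - I*√26251 = (-179677 + 99482) - I*√26251 = -80195 - I*√26251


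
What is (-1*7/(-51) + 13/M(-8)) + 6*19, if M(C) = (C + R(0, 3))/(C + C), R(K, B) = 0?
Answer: 7147/51 ≈ 140.14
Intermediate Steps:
M(C) = ½ (M(C) = (C + 0)/(C + C) = C/((2*C)) = C*(1/(2*C)) = ½)
(-1*7/(-51) + 13/M(-8)) + 6*19 = (-1*7/(-51) + 13/(½)) + 6*19 = (-7*(-1/51) + 13*2) + 114 = (7/51 + 26) + 114 = 1333/51 + 114 = 7147/51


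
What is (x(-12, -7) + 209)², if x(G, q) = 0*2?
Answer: 43681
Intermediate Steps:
x(G, q) = 0
(x(-12, -7) + 209)² = (0 + 209)² = 209² = 43681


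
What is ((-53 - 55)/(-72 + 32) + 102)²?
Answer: 1096209/100 ≈ 10962.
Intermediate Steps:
((-53 - 55)/(-72 + 32) + 102)² = (-108/(-40) + 102)² = (-108*(-1/40) + 102)² = (27/10 + 102)² = (1047/10)² = 1096209/100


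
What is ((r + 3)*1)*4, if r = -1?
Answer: 8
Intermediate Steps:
((r + 3)*1)*4 = ((-1 + 3)*1)*4 = (2*1)*4 = 2*4 = 8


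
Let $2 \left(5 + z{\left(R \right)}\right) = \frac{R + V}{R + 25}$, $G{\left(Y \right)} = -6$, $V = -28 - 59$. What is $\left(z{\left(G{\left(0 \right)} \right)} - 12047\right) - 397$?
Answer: $- \frac{473155}{38} \approx -12451.0$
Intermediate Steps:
$V = -87$ ($V = -28 - 59 = -87$)
$z{\left(R \right)} = -5 + \frac{-87 + R}{2 \left(25 + R\right)}$ ($z{\left(R \right)} = -5 + \frac{\left(R - 87\right) \frac{1}{R + 25}}{2} = -5 + \frac{\left(-87 + R\right) \frac{1}{25 + R}}{2} = -5 + \frac{\frac{1}{25 + R} \left(-87 + R\right)}{2} = -5 + \frac{-87 + R}{2 \left(25 + R\right)}$)
$\left(z{\left(G{\left(0 \right)} \right)} - 12047\right) - 397 = \left(\frac{-337 - -54}{2 \left(25 - 6\right)} - 12047\right) - 397 = \left(\frac{-337 + 54}{2 \cdot 19} - 12047\right) - 397 = \left(\frac{1}{2} \cdot \frac{1}{19} \left(-283\right) - 12047\right) - 397 = \left(- \frac{283}{38} - 12047\right) - 397 = - \frac{458069}{38} - 397 = - \frac{473155}{38}$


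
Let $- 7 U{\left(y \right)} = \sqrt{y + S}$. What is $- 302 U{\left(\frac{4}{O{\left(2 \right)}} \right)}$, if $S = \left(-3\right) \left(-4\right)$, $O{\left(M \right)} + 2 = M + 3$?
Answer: $\frac{604 \sqrt{30}}{21} \approx 157.54$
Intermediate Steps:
$O{\left(M \right)} = 1 + M$ ($O{\left(M \right)} = -2 + \left(M + 3\right) = -2 + \left(3 + M\right) = 1 + M$)
$S = 12$
$U{\left(y \right)} = - \frac{\sqrt{12 + y}}{7}$ ($U{\left(y \right)} = - \frac{\sqrt{y + 12}}{7} = - \frac{\sqrt{12 + y}}{7}$)
$- 302 U{\left(\frac{4}{O{\left(2 \right)}} \right)} = - 302 \left(- \frac{\sqrt{12 + \frac{4}{1 + 2}}}{7}\right) = - 302 \left(- \frac{\sqrt{12 + \frac{4}{3}}}{7}\right) = - 302 \left(- \frac{\sqrt{\frac{40}{3}}}{7}\right) = - 302 \left(- \frac{\frac{2}{3} \sqrt{30}}{7}\right) = - 302 \left(- \frac{2 \sqrt{30}}{21}\right) = \frac{604 \sqrt{30}}{21}$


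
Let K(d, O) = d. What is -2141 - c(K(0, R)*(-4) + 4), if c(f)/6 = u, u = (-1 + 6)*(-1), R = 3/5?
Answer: -2111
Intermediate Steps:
R = 3/5 (R = 3*(1/5) = 3/5 ≈ 0.60000)
u = -5 (u = 5*(-1) = -5)
c(f) = -30 (c(f) = 6*(-5) = -30)
-2141 - c(K(0, R)*(-4) + 4) = -2141 - 1*(-30) = -2141 + 30 = -2111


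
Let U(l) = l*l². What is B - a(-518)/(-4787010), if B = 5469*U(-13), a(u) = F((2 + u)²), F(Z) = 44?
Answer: -28758903222443/2393505 ≈ -1.2015e+7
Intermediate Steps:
a(u) = 44
U(l) = l³
B = -12015393 (B = 5469*(-13)³ = 5469*(-2197) = -12015393)
B - a(-518)/(-4787010) = -12015393 - 44/(-4787010) = -12015393 - 44*(-1)/4787010 = -12015393 - 1*(-22/2393505) = -12015393 + 22/2393505 = -28758903222443/2393505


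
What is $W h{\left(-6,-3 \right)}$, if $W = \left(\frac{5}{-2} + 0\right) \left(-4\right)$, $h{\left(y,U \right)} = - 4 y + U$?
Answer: $210$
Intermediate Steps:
$h{\left(y,U \right)} = U - 4 y$
$W = 10$ ($W = \left(5 \left(- \frac{1}{2}\right) + 0\right) \left(-4\right) = \left(- \frac{5}{2} + 0\right) \left(-4\right) = \left(- \frac{5}{2}\right) \left(-4\right) = 10$)
$W h{\left(-6,-3 \right)} = 10 \left(-3 - -24\right) = 10 \left(-3 + 24\right) = 10 \cdot 21 = 210$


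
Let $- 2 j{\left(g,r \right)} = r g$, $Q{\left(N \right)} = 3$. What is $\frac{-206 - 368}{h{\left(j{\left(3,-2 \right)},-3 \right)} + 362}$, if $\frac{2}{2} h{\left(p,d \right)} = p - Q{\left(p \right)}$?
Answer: $- \frac{287}{181} \approx -1.5856$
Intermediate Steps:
$j{\left(g,r \right)} = - \frac{g r}{2}$ ($j{\left(g,r \right)} = - \frac{r g}{2} = - \frac{g r}{2}$)
$h{\left(p,d \right)} = -3 + p$ ($h{\left(p,d \right)} = p - 3 = -3 + p$)
$\frac{-206 - 368}{h{\left(j{\left(3,-2 \right)},-3 \right)} + 362} = \frac{-206 - 368}{\left(-3 - \frac{3}{2} \left(-2\right)\right) + 362} = - \frac{574}{\left(-3 + 3\right) + 362} = - \frac{574}{0 + 362} = - \frac{574}{362} = \left(-574\right) \frac{1}{362} = - \frac{287}{181}$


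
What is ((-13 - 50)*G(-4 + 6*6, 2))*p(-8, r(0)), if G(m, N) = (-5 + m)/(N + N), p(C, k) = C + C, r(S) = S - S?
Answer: 6804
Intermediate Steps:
r(S) = 0
p(C, k) = 2*C
G(m, N) = (-5 + m)/(2*N) (G(m, N) = (-5 + m)/((2*N)) = (-5 + m)*(1/(2*N)) = (-5 + m)/(2*N))
((-13 - 50)*G(-4 + 6*6, 2))*p(-8, r(0)) = ((-13 - 50)*((1/2)*(-5 + (-4 + 6*6))/2))*(2*(-8)) = -63*(-5 + (-4 + 36))/(2*2)*(-16) = -63*(-5 + 32)/(2*2)*(-16) = -63*27/(2*2)*(-16) = -63*27/4*(-16) = -1701/4*(-16) = 6804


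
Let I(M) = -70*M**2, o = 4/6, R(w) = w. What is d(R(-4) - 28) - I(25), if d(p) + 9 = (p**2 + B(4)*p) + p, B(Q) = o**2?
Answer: 402469/9 ≈ 44719.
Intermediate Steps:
o = 2/3 (o = 4*(1/6) = 2/3 ≈ 0.66667)
B(Q) = 4/9 (B(Q) = (2/3)**2 = 4/9)
d(p) = -9 + p**2 + 13*p/9 (d(p) = -9 + ((p**2 + 4*p/9) + p) = -9 + (p**2 + 13*p/9) = -9 + p**2 + 13*p/9)
d(R(-4) - 28) - I(25) = (-9 + (-4 - 28)**2 + 13*(-4 - 28)/9) - (-70)*25**2 = (-9 + (-32)**2 + (13/9)*(-32)) - (-70)*625 = (-9 + 1024 - 416/9) - 1*(-43750) = 8719/9 + 43750 = 402469/9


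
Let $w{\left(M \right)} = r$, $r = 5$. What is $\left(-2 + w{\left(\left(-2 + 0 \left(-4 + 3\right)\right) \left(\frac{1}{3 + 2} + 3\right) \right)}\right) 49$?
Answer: $147$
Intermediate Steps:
$w{\left(M \right)} = 5$
$\left(-2 + w{\left(\left(-2 + 0 \left(-4 + 3\right)\right) \left(\frac{1}{3 + 2} + 3\right) \right)}\right) 49 = \left(-2 + 5\right) 49 = 3 \cdot 49 = 147$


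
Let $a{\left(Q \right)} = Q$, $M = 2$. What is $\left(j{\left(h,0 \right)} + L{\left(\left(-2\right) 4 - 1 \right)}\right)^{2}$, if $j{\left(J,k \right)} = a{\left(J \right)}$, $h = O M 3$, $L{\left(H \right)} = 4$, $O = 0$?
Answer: $16$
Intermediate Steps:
$h = 0$ ($h = 0 \cdot 2 \cdot 3 = 0 \cdot 3 = 0$)
$j{\left(J,k \right)} = J$
$\left(j{\left(h,0 \right)} + L{\left(\left(-2\right) 4 - 1 \right)}\right)^{2} = \left(0 + 4\right)^{2} = 4^{2} = 16$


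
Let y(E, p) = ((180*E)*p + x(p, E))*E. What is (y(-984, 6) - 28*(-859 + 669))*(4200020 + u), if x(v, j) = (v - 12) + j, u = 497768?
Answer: 4917155720536480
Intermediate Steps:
x(v, j) = -12 + j + v (x(v, j) = (-12 + v) + j = -12 + j + v)
y(E, p) = E*(-12 + E + p + 180*E*p) (y(E, p) = ((180*E)*p + (-12 + E + p))*E = (180*E*p + (-12 + E + p))*E = (-12 + E + p + 180*E*p)*E = E*(-12 + E + p + 180*E*p))
(y(-984, 6) - 28*(-859 + 669))*(4200020 + u) = (-984*(-12 - 984 + 6 + 180*(-984)*6) - 28*(-859 + 669))*(4200020 + 497768) = (-984*(-12 - 984 + 6 - 1062720) - 28*(-190))*4697788 = (-984*(-1063710) + 5320)*4697788 = (1046690640 + 5320)*4697788 = 1046695960*4697788 = 4917155720536480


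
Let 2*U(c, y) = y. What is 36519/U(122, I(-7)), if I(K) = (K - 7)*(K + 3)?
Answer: 5217/4 ≈ 1304.3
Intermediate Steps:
I(K) = (-7 + K)*(3 + K)
U(c, y) = y/2
36519/U(122, I(-7)) = 36519/(((-21 + (-7)² - 4*(-7))/2)) = 36519/(((-21 + 49 + 28)/2)) = 36519/(((½)*56)) = 36519/28 = 36519*(1/28) = 5217/4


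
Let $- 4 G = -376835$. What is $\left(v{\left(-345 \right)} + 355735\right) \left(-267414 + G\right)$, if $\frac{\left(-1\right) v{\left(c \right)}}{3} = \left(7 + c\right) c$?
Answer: $- \frac{4091108005}{4} \approx -1.0228 \cdot 10^{9}$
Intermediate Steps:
$v{\left(c \right)} = - 3 c \left(7 + c\right)$ ($v{\left(c \right)} = - 3 \left(7 + c\right) c = - 3 c \left(7 + c\right)$)
$G = \frac{376835}{4}$ ($G = \left(- \frac{1}{4}\right) \left(-376835\right) = \frac{376835}{4} \approx 94209.0$)
$\left(v{\left(-345 \right)} + 355735\right) \left(-267414 + G\right) = \left(\left(-3\right) \left(-345\right) \left(7 - 345\right) + 355735\right) \left(-267414 + \frac{376835}{4}\right) = \left(\left(-3\right) \left(-345\right) \left(-338\right) + 355735\right) \left(- \frac{692821}{4}\right) = \left(-349830 + 355735\right) \left(- \frac{692821}{4}\right) = 5905 \left(- \frac{692821}{4}\right) = - \frac{4091108005}{4}$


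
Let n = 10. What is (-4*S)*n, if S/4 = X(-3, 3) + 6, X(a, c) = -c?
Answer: -480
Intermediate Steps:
S = 12 (S = 4*(-1*3 + 6) = 4*(-3 + 6) = 4*3 = 12)
(-4*S)*n = -4*12*10 = -48*10 = -480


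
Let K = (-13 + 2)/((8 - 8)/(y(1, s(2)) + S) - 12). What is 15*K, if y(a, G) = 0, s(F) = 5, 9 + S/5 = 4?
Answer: 55/4 ≈ 13.750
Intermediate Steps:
S = -25 (S = -45 + 5*4 = -45 + 20 = -25)
K = 11/12 (K = (-13 + 2)/((8 - 8)/(0 - 25) - 12) = -11/(0/(-25) - 12) = -11/(0*(-1/25) - 12) = -11/(0 - 12) = -11/(-12) = -11*(-1/12) = 11/12 ≈ 0.91667)
15*K = 15*(11/12) = 55/4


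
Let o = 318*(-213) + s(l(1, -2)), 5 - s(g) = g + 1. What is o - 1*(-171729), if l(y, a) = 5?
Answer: 103994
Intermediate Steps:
s(g) = 4 - g (s(g) = 5 - (g + 1) = 5 - (1 + g) = 5 + (-1 - g) = 4 - g)
o = -67735 (o = 318*(-213) + (4 - 1*5) = -67734 + (4 - 5) = -67734 - 1 = -67735)
o - 1*(-171729) = -67735 - 1*(-171729) = -67735 + 171729 = 103994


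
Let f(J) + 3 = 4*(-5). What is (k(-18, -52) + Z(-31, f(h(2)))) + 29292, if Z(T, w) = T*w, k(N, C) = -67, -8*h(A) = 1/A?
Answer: 29938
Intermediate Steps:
h(A) = -1/(8*A)
f(J) = -23 (f(J) = -3 + 4*(-5) = -3 - 20 = -23)
(k(-18, -52) + Z(-31, f(h(2)))) + 29292 = (-67 - 31*(-23)) + 29292 = (-67 + 713) + 29292 = 646 + 29292 = 29938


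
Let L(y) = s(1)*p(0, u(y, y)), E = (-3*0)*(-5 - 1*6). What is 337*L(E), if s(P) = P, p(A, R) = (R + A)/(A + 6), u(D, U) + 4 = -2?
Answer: -337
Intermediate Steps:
u(D, U) = -6 (u(D, U) = -4 - 2 = -6)
p(A, R) = (A + R)/(6 + A)
E = 0 (E = 0*(-5 - 6) = 0*(-11) = 0)
L(y) = -1 (L(y) = 1*((0 - 6)/(6 + 0)) = 1*(-6/6) = 1*((⅙)*(-6)) = 1*(-1) = -1)
337*L(E) = 337*(-1) = -337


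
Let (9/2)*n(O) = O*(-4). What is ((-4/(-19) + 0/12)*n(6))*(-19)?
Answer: 64/3 ≈ 21.333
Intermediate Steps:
n(O) = -8*O/9 (n(O) = 2*(O*(-4))/9 = 2*(-4*O)/9 = -8*O/9)
((-4/(-19) + 0/12)*n(6))*(-19) = ((-4/(-19) + 0/12)*(-8/9*6))*(-19) = ((-4*(-1/19) + 0*(1/12))*(-16/3))*(-19) = ((4/19 + 0)*(-16/3))*(-19) = ((4/19)*(-16/3))*(-19) = -64/57*(-19) = 64/3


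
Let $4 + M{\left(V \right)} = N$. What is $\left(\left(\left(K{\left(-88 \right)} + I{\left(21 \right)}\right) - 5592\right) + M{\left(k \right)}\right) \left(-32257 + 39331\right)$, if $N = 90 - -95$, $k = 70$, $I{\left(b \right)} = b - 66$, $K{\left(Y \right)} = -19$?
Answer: $-38730150$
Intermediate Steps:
$I{\left(b \right)} = -66 + b$ ($I{\left(b \right)} = b - 66 = -66 + b$)
$N = 185$ ($N = 90 + 95 = 185$)
$M{\left(V \right)} = 181$ ($M{\left(V \right)} = -4 + 185 = 181$)
$\left(\left(\left(K{\left(-88 \right)} + I{\left(21 \right)}\right) - 5592\right) + M{\left(k \right)}\right) \left(-32257 + 39331\right) = \left(\left(\left(-19 + \left(-66 + 21\right)\right) - 5592\right) + 181\right) \left(-32257 + 39331\right) = \left(\left(\left(-19 - 45\right) - 5592\right) + 181\right) 7074 = \left(\left(-64 - 5592\right) + 181\right) 7074 = \left(-5656 + 181\right) 7074 = \left(-5475\right) 7074 = -38730150$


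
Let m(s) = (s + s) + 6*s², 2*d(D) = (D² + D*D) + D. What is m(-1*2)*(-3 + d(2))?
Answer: 40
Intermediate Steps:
d(D) = D² + D/2 (d(D) = ((D² + D*D) + D)/2 = ((D² + D²) + D)/2 = (2*D² + D)/2 = (D + 2*D²)/2 = D² + D/2)
m(s) = 2*s + 6*s²
m(-1*2)*(-3 + d(2)) = (2*(-1*2)*(1 + 3*(-1*2)))*(-3 + 2*(½ + 2)) = (2*(-2)*(1 + 3*(-2)))*(-3 + 2*(5/2)) = (2*(-2)*(1 - 6))*(-3 + 5) = (2*(-2)*(-5))*2 = 20*2 = 40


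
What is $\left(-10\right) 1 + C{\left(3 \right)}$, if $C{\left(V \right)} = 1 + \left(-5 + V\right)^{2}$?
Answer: $-5$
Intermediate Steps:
$\left(-10\right) 1 + C{\left(3 \right)} = \left(-10\right) 1 + \left(1 + \left(-5 + 3\right)^{2}\right) = -10 + \left(1 + \left(-2\right)^{2}\right) = -10 + \left(1 + 4\right) = -10 + 5 = -5$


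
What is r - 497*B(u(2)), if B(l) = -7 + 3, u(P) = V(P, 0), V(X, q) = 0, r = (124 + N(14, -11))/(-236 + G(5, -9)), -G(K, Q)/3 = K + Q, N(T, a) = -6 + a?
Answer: 445205/224 ≈ 1987.5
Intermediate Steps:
G(K, Q) = -3*K - 3*Q (G(K, Q) = -3*(K + Q) = -3*K - 3*Q)
r = -107/224 (r = (124 + (-6 - 11))/(-236 + (-3*5 - 3*(-9))) = (124 - 17)/(-236 + (-15 + 27)) = 107/(-236 + 12) = 107/(-224) = 107*(-1/224) = -107/224 ≈ -0.47768)
u(P) = 0
B(l) = -4
r - 497*B(u(2)) = -107/224 - 497*(-4) = -107/224 + 1988 = 445205/224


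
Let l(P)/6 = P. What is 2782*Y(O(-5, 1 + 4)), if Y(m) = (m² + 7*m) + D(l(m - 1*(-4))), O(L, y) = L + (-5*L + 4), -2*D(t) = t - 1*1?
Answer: 1837511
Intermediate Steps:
l(P) = 6*P
D(t) = ½ - t/2 (D(t) = -(t - 1*1)/2 = -(t - 1)/2 = -(-1 + t)/2 = ½ - t/2)
O(L, y) = 4 - 4*L (O(L, y) = L + (4 - 5*L) = 4 - 4*L)
Y(m) = -23/2 + m² + 4*m (Y(m) = (m² + 7*m) + (½ - 3*(m - 1*(-4))) = (m² + 7*m) + (½ - 3*(m + 4)) = (m² + 7*m) + (½ - 3*(4 + m)) = (m² + 7*m) + (½ - (24 + 6*m)/2) = (m² + 7*m) + (½ + (-12 - 3*m)) = (m² + 7*m) + (-23/2 - 3*m) = -23/2 + m² + 4*m)
2782*Y(O(-5, 1 + 4)) = 2782*(-23/2 + (4 - 4*(-5))² + 4*(4 - 4*(-5))) = 2782*(-23/2 + (4 + 20)² + 4*(4 + 20)) = 2782*(-23/2 + 24² + 4*24) = 2782*(-23/2 + 576 + 96) = 2782*(1321/2) = 1837511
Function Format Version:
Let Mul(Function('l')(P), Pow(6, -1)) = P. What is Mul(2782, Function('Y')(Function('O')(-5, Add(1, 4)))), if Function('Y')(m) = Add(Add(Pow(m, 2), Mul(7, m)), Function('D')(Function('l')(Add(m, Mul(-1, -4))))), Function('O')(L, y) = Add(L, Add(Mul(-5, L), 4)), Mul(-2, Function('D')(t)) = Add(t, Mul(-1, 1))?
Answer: 1837511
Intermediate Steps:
Function('l')(P) = Mul(6, P)
Function('D')(t) = Add(Rational(1, 2), Mul(Rational(-1, 2), t)) (Function('D')(t) = Mul(Rational(-1, 2), Add(t, Mul(-1, 1))) = Mul(Rational(-1, 2), Add(t, -1)) = Mul(Rational(-1, 2), Add(-1, t)) = Add(Rational(1, 2), Mul(Rational(-1, 2), t)))
Function('O')(L, y) = Add(4, Mul(-4, L)) (Function('O')(L, y) = Add(L, Add(4, Mul(-5, L))) = Add(4, Mul(-4, L)))
Function('Y')(m) = Add(Rational(-23, 2), Pow(m, 2), Mul(4, m)) (Function('Y')(m) = Add(Add(Pow(m, 2), Mul(7, m)), Add(Rational(1, 2), Mul(Rational(-1, 2), Mul(6, Add(m, Mul(-1, -4)))))) = Add(Add(Pow(m, 2), Mul(7, m)), Add(Rational(1, 2), Mul(Rational(-1, 2), Mul(6, Add(m, 4))))) = Add(Add(Pow(m, 2), Mul(7, m)), Add(Rational(1, 2), Mul(Rational(-1, 2), Mul(6, Add(4, m))))) = Add(Add(Pow(m, 2), Mul(7, m)), Add(Rational(1, 2), Mul(Rational(-1, 2), Add(24, Mul(6, m))))) = Add(Add(Pow(m, 2), Mul(7, m)), Add(Rational(1, 2), Add(-12, Mul(-3, m)))) = Add(Add(Pow(m, 2), Mul(7, m)), Add(Rational(-23, 2), Mul(-3, m))) = Add(Rational(-23, 2), Pow(m, 2), Mul(4, m)))
Mul(2782, Function('Y')(Function('O')(-5, Add(1, 4)))) = Mul(2782, Add(Rational(-23, 2), Pow(Add(4, Mul(-4, -5)), 2), Mul(4, Add(4, Mul(-4, -5))))) = Mul(2782, Add(Rational(-23, 2), Pow(Add(4, 20), 2), Mul(4, Add(4, 20)))) = Mul(2782, Add(Rational(-23, 2), Pow(24, 2), Mul(4, 24))) = Mul(2782, Add(Rational(-23, 2), 576, 96)) = Mul(2782, Rational(1321, 2)) = 1837511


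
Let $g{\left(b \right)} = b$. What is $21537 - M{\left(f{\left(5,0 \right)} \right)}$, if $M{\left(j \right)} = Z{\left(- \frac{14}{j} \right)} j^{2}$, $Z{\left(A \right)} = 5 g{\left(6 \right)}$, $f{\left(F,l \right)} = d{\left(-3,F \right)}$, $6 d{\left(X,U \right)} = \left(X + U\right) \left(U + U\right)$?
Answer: $\frac{63611}{3} \approx 21204.0$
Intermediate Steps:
$d{\left(X,U \right)} = \frac{U \left(U + X\right)}{3}$ ($d{\left(X,U \right)} = \frac{\left(X + U\right) \left(U + U\right)}{6} = \frac{\left(U + X\right) 2 U}{6} = \frac{2 U \left(U + X\right)}{6} = \frac{U \left(U + X\right)}{3}$)
$f{\left(F,l \right)} = \frac{F \left(-3 + F\right)}{3}$ ($f{\left(F,l \right)} = \frac{F \left(F - 3\right)}{3} = \frac{F \left(-3 + F\right)}{3}$)
$Z{\left(A \right)} = 30$ ($Z{\left(A \right)} = 5 \cdot 6 = 30$)
$M{\left(j \right)} = 30 j^{2}$
$21537 - M{\left(f{\left(5,0 \right)} \right)} = 21537 - 30 \left(\frac{1}{3} \cdot 5 \left(-3 + 5\right)\right)^{2} = 21537 - 30 \left(\frac{1}{3} \cdot 5 \cdot 2\right)^{2} = 21537 - 30 \left(\frac{10}{3}\right)^{2} = 21537 - 30 \cdot \frac{100}{9} = 21537 - \frac{1000}{3} = \frac{63611}{3}$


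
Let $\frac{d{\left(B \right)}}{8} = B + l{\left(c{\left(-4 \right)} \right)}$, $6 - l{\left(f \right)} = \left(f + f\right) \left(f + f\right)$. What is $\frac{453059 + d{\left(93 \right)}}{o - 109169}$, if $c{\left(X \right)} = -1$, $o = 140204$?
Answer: $\frac{151273}{10345} \approx 14.623$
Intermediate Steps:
$l{\left(f \right)} = 6 - 4 f^{2}$ ($l{\left(f \right)} = 6 - \left(f + f\right) \left(f + f\right) = 6 - 2 f 2 f = 6 - 4 f^{2}$)
$d{\left(B \right)} = 16 + 8 B$ ($d{\left(B \right)} = 8 \left(B + \left(6 - 4 \left(-1\right)^{2}\right)\right) = 8 \left(B + \left(6 - 4\right)\right) = 8 \left(B + 2\right) = 8 \left(2 + B\right) = 16 + 8 B$)
$\frac{453059 + d{\left(93 \right)}}{o - 109169} = \frac{453059 + \left(16 + 8 \cdot 93\right)}{140204 - 109169} = \frac{453059 + \left(16 + 744\right)}{31035} = \left(453059 + 760\right) \frac{1}{31035} = 453819 \cdot \frac{1}{31035} = \frac{151273}{10345}$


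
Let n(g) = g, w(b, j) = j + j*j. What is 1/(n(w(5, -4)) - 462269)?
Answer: -1/462257 ≈ -2.1633e-6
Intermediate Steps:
w(b, j) = j + j²
1/(n(w(5, -4)) - 462269) = 1/(-4*(1 - 4) - 462269) = 1/(-4*(-3) - 462269) = 1/(12 - 462269) = 1/(-462257) = -1/462257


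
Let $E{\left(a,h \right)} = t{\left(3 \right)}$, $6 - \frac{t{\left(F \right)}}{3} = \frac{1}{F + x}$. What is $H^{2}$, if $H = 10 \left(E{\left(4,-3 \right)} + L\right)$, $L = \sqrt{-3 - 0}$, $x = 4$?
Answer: $\frac{1498200}{49} + \frac{24600 i \sqrt{3}}{7} \approx 30576.0 + 6086.9 i$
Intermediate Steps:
$t{\left(F \right)} = 18 - \frac{3}{4 + F}$ ($t{\left(F \right)} = 18 - \frac{3}{F + 4} = 18 - \frac{3}{4 + F}$)
$E{\left(a,h \right)} = \frac{123}{7}$ ($E{\left(a,h \right)} = \frac{3 \left(23 + 6 \cdot 3\right)}{4 + 3} = \frac{3 \left(23 + 18\right)}{7} = 3 \cdot \frac{1}{7} \cdot 41 = \frac{123}{7}$)
$L = i \sqrt{3}$ ($L = \sqrt{-3 + 0} = \sqrt{-3} = i \sqrt{3} \approx 1.732 i$)
$H = \frac{1230}{7} + 10 i \sqrt{3}$ ($H = 10 \left(\frac{123}{7} + i \sqrt{3}\right) = \frac{1230}{7} + 10 i \sqrt{3} \approx 175.71 + 17.32 i$)
$H^{2} = \left(\frac{1230}{7} + 10 i \sqrt{3}\right)^{2}$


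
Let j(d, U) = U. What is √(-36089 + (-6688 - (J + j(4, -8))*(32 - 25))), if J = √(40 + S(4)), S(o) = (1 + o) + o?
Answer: I*√42770 ≈ 206.81*I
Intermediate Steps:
S(o) = 1 + 2*o
J = 7 (J = √(40 + (1 + 2*4)) = √(40 + (1 + 8)) = √(40 + 9) = √49 = 7)
√(-36089 + (-6688 - (J + j(4, -8))*(32 - 25))) = √(-36089 + (-6688 - (7 - 8)*(32 - 25))) = √(-36089 + (-6688 - (-1)*7)) = √(-36089 + (-6688 - 1*(-7))) = √(-36089 + (-6688 + 7)) = √(-36089 - 6681) = √(-42770) = I*√42770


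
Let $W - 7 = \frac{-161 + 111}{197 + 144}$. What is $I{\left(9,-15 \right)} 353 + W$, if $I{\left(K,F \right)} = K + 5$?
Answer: $\frac{1687559}{341} \approx 4948.9$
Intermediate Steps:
$I{\left(K,F \right)} = 5 + K$
$W = \frac{2337}{341}$ ($W = 7 + \frac{-161 + 111}{197 + 144} = 7 - \frac{50}{341} = \frac{2337}{341} \approx 6.8534$)
$I{\left(9,-15 \right)} 353 + W = \left(5 + 9\right) 353 + \frac{2337}{341} = 14 \cdot 353 + \frac{2337}{341} = 4942 + \frac{2337}{341} = \frac{1687559}{341}$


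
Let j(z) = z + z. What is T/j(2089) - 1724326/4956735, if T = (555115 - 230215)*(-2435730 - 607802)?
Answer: -2450717712575966014/10354619415 ≈ -2.3668e+8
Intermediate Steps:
j(z) = 2*z
T = -988843546800 (T = 324900*(-3043532) = -988843546800)
T/j(2089) - 1724326/4956735 = -988843546800/(2*2089) - 1724326/4956735 = -988843546800/4178 - 1724326*1/4956735 = -988843546800*1/4178 - 1724326/4956735 = -494421773400/2089 - 1724326/4956735 = -2450717712575966014/10354619415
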